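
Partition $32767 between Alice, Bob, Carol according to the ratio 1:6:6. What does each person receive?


Total parts = 1 + 6 + 6 = 13
Alice: 32767 × 1/13 = 2520.54
Bob: 32767 × 6/13 = 15123.23
Carol: 32767 × 6/13 = 15123.23
= Alice: $2520.54, Bob: $15123.23, Carol: $15123.23

Alice: $2520.54, Bob: $15123.23, Carol: $15123.23


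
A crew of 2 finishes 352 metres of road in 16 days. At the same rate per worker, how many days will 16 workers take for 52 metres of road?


Days ∝ work / workers, so d₂ = d₁ × (m₁/m₂) × (w₂/w₁)
Workers factor (inverse): 2/16 = 0.1250
Work factor (direct): 52/352 ≈ 0.1477
d₂ = 16 × 2/16 × 52/352 = (16 × 2 × 52) / (16 × 352) = 1664/5632
≈ 0.30 days

0.30 days


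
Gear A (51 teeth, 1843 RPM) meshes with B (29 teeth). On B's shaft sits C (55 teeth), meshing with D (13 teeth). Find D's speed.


Stage 1: RPM_B = RPM_A × t_A/t_B = 1843 × 51/29 = 93993/29 ≈ 3241.14
B and C share a shaft → RPM_C = RPM_B
Stage 2: RPM_D = RPM_C × t_C/t_D = RPM_A × (t_A×t_C)/(t_B×t_D)
Overall ratio = (51×55)/(29×13) = 2805/377
RPM_D = 1843 × 2805/377 = 5169615/377
≈ 13712.51 RPM

13712.51 RPM


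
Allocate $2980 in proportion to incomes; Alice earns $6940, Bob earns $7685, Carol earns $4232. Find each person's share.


Total income = 6940 + 7685 + 4232 = $18857
Alice: $2980 × 6940/18857 = $1096.74
Bob: $2980 × 7685/18857 = $1214.47
Carol: $2980 × 4232/18857 = $668.79
= Alice: $1096.74, Bob: $1214.47, Carol: $668.79

Alice: $1096.74, Bob: $1214.47, Carol: $668.79


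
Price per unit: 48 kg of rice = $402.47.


Unit rate = total / quantity
= 402.47 / 48
= $8.38 per unit

$8.38 per unit


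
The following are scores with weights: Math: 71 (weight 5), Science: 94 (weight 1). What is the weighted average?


Numerator = 71×5 + 94×1
= 355 + 94
= 449
Total weight = 6
Weighted avg = 449/6
= 74.83

74.83


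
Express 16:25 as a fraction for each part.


Total parts = 16 + 25 = 41
First part: 16/41 = 16/41
Second part: 25/41 = 25/41
= 16/41 and 25/41

16/41 and 25/41


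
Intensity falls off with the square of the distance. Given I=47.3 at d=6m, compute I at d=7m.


I₁d₁² = I₂d₂²
I₂ = I₁ × (d₁/d₂)²
= 47.3 × (6/7)²
= 47.3 × 36/49
= 1702.8/49
≈ 34.7510

34.7510


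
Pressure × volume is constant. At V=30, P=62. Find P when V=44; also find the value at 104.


Inverse proportion: x × y = constant
k = 30 × 62 = 1860
At x=44: k/44 = 42.27
At x=104: k/104 = 17.88
= 42.27 and 17.88

42.27 and 17.88


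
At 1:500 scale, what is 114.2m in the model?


Model size = real / scale
= 114.2 / 500
= 0.2284 m

0.2284 m


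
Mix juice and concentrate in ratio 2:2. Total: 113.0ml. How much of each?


Total parts = 2 + 2 = 4
juice: 113.0 × 2/4 = 56.5ml
concentrate: 113.0 × 2/4 = 56.5ml
= 56.5ml and 56.5ml

56.5ml and 56.5ml


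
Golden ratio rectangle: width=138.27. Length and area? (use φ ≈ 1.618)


φ = (1 + √5) / 2 ≈ 1.618
Length = width × φ = 138.27 × 1.618 = 223.72086
≈ 223.72
Area = width × length = 138.27 × 223.72086 = 30933.8833122 ≈ 30933.88
= Length: 223.72, Area: 30933.88

Length: 223.72, Area: 30933.88


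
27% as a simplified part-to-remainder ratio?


27% means 27 parts out of 100; remainder = 73
Part : remainder = 27:73
GCD = 1
= 27:73

27:73


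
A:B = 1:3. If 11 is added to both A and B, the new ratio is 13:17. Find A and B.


Let A = 1k, B = 3k.
(1k + 11) / (3k + 11) = 13/17
Cross-multiply: 17(1k + 11) = 13(3k + 11)
17k + 187 = 39k + 143
17k - 39k = 143 - 187
-22k = -44
k = -44/-22 = 2
A = 1×2 = 2, B = 3×2 = 6
= A = 2, B = 6

A = 2, B = 6


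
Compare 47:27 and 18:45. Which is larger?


47/27 = 1.7407
18/45 = 0.4000
1.7407 > 0.4000, so 47:27 is greater
= 47:27

47:27


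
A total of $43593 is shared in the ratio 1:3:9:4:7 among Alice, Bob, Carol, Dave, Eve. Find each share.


Total parts = 1 + 3 + 9 + 4 + 7 = 24
Alice: 43593 × 1/24 = 1816.38
Bob: 43593 × 3/24 = 5449.13
Carol: 43593 × 9/24 = 16347.38
Dave: 43593 × 4/24 = 7265.50
Eve: 43593 × 7/24 = 12714.63
= Alice: $1816.38, Bob: $5449.13, Carol: $16347.38, Dave: $7265.50, Eve: $12714.63

Alice: $1816.38, Bob: $5449.13, Carol: $16347.38, Dave: $7265.50, Eve: $12714.63


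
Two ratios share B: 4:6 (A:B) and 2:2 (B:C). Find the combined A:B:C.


Match B: multiply A:B by 2 → 8:12
Multiply B:C by 6 → 12:12
Combined: 8:12:12
GCD = 4
= 2:3:3

2:3:3


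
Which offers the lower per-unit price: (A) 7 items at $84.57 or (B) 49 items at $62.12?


Deal A: $84.57/7 = $12.0814/unit
Deal B: $62.12/49 = $1.2678/unit
B is cheaper per unit
= Deal B

Deal B


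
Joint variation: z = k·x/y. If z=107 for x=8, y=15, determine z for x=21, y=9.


z = k·x/y
Solve for k using the known point: k = z·y/x = 107×15/8 = 1605/8 = 200.6250
Now evaluate at x=21, y=9:
z = k × 21 / 9 = (1605 × 21) / (8 × 9) = 33705/72
= 468.1250

468.1250


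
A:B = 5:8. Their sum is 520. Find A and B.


Let A = 5k, B = 8k.
5k + 8k = 520
13k = 520 → k = 520/13 = 40
A = 5×40 = 200, B = 8×40 = 320
= A = 200, B = 320

A = 200, B = 320


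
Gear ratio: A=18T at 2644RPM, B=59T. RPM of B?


Gear ratio = 18:59 = 18:59
RPM_B = RPM_A × (teeth_A / teeth_B)
= 2644 × (18/59)
= 806.6 RPM

806.6 RPM


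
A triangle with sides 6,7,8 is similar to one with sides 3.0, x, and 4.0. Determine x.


Scale factor = 3.0/6 = 0.5
Missing side = 7 × 0.5
= 3.5

3.5


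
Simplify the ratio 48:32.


GCD(48, 32) = 16
48/16 : 32/16
= 3:2

3:2


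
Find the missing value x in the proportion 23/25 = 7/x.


Cross multiply: 23 × x = 25 × 7
23x = 175
x = 175 / 23
= 7.61

7.61


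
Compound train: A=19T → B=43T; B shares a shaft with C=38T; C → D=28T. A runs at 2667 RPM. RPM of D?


Stage 1: RPM_B = RPM_A × t_A/t_B = 2667 × 19/43 = 50673/43 ≈ 1178.44
B and C share a shaft → RPM_C = RPM_B
Stage 2: RPM_D = RPM_C × t_C/t_D = RPM_A × (t_A×t_C)/(t_B×t_D)
Overall ratio = (19×38)/(43×28) = 722/1204
RPM_D = 2667 × 722/1204 = 1925574/1204
≈ 1599.31 RPM

1599.31 RPM


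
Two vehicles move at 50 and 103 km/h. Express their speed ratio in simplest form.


Ratio = 50:103
GCD = 1
Simplified = 50:103
Time ratio (same distance) = 103:50
Speed ratio = 50:103

50:103


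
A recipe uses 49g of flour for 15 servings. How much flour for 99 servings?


Direct proportion: y/x = constant
k = 49/15 ≈ 3.2667
y₂ = k × 99 = 49 × 99 / 15 = 4851/15
= 323.40

323.40


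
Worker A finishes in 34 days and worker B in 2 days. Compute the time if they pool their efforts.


Rate of A = 1/34 per day
Rate of B = 1/2 per day
Combined rate = 1/34 + 1/2 = 36/68 ≈ 0.5294 per day
Days = 1 / combined rate = 68/36
≈ 1.89 days

1.89 days


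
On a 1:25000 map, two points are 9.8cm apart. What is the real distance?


Real distance = map distance × scale
= 9.8cm × 25000
= 245000 cm = 2450.0 m
= 2.450 km

2.450 km


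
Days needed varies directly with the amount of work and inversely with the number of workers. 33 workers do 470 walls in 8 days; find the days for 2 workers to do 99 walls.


Days ∝ work / workers, so d₂ = d₁ × (m₁/m₂) × (w₂/w₁)
Workers factor (inverse): 33/2 = 16.5000
Work factor (direct): 99/470 ≈ 0.2106
d₂ = 8 × 33/2 × 99/470 = (8 × 33 × 99) / (2 × 470) = 26136/940
≈ 27.80 days

27.80 days


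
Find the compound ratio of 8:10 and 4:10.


Compound ratio = (8×4) : (10×10)
= 32:100
GCD = 4
= 8:25

8:25


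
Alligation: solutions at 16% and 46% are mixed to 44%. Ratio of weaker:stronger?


Let x parts of 16% mix with y parts of 46%.
16x + 46y = 44(x + y)
16x + 46y = 44x + 44y
x(16 - 44) = y(44 - 46)
x/y = (46 - 44)/(44 - 16) = 2/28
Simplify: 1:14
= 1:14

1:14


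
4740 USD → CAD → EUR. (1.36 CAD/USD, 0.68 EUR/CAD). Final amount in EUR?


Step 1: 4740 USD × 1.36 = 6446.40 CAD
Step 2: 6446.40 CAD × 0.68 = 4383.55 EUR
Implied rate USD→EUR = 1.36 × 0.68 = 0.9248
= 4383.55 EUR

4383.55 EUR


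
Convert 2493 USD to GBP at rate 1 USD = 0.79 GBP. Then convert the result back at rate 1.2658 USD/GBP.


Amount × rate = 2493 × 0.79 = 1969.47 GBP
Round-trip: 1969.47 × 1.2658 = 2492.96 USD
= 1969.47 GBP, then 2492.96 USD

1969.47 GBP, then 2492.96 USD


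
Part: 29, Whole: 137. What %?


Percentage = (part / whole) × 100
= (29 / 137) × 100
≈ 21.17%

21.17%


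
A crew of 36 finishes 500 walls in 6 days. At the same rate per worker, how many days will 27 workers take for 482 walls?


Days ∝ work / workers, so d₂ = d₁ × (m₁/m₂) × (w₂/w₁)
Workers factor (inverse): 36/27 ≈ 1.3333
Work factor (direct): 482/500 = 0.9640
d₂ = 6 × 36/27 × 482/500 = (6 × 36 × 482) / (27 × 500) = 104112/13500
≈ 7.71 days

7.71 days


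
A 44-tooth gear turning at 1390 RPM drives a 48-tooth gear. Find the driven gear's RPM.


Gear ratio = 44:48 = 11:12
RPM_B = RPM_A × (teeth_A / teeth_B)
= 1390 × (44/48)
= 1274.2 RPM

1274.2 RPM


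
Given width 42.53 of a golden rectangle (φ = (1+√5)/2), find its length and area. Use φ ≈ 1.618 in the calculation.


φ = (1 + √5) / 2 ≈ 1.618
Length = width × φ = 42.53 × 1.618 = 68.81354
≈ 68.81
Area = width × length = 42.53 × 68.81354 = 2926.6398562 ≈ 2926.64
= Length: 68.81, Area: 2926.64

Length: 68.81, Area: 2926.64


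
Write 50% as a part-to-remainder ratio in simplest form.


50% means 50 parts out of 100; remainder = 50
Part : remainder = 50:50
GCD = 50
= 1:1

1:1


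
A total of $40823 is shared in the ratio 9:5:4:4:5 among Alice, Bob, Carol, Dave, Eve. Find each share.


Total parts = 9 + 5 + 4 + 4 + 5 = 27
Alice: 40823 × 9/27 = 13607.67
Bob: 40823 × 5/27 = 7559.81
Carol: 40823 × 4/27 = 6047.85
Dave: 40823 × 4/27 = 6047.85
Eve: 40823 × 5/27 = 7559.81
= Alice: $13607.67, Bob: $7559.81, Carol: $6047.85, Dave: $6047.85, Eve: $7559.81

Alice: $13607.67, Bob: $7559.81, Carol: $6047.85, Dave: $6047.85, Eve: $7559.81


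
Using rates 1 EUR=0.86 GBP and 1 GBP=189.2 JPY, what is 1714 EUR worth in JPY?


Step 1: 1714 EUR × 0.86 = 1474.04 GBP
Step 2: 1474.04 GBP × 189.2 = 278888.37 JPY
Implied rate EUR→JPY = 0.86 × 189.2 = 162.7120
= 278888.37 JPY

278888.37 JPY


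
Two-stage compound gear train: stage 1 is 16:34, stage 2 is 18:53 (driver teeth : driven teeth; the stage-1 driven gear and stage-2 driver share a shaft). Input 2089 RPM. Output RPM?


Stage 1: RPM_B = RPM_A × t_A/t_B = 2089 × 16/34 = 33424/34 ≈ 983.06
B and C share a shaft → RPM_C = RPM_B
Stage 2: RPM_D = RPM_C × t_C/t_D = RPM_A × (t_A×t_C)/(t_B×t_D)
Overall ratio = (16×18)/(34×53) = 288/1802
RPM_D = 2089 × 288/1802 = 601632/1802
≈ 333.87 RPM

333.87 RPM


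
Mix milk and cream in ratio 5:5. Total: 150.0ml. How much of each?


Total parts = 5 + 5 = 10
milk: 150.0 × 5/10 = 75.0ml
cream: 150.0 × 5/10 = 75.0ml
= 75.0ml and 75.0ml

75.0ml and 75.0ml


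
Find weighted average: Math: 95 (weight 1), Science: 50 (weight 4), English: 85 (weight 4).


Numerator = 95×1 + 50×4 + 85×4
= 95 + 200 + 340
= 635
Total weight = 9
Weighted avg = 635/9
= 70.56

70.56


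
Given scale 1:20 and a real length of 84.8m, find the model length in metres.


Model size = real / scale
= 84.8 / 20
= 4.2400 m

4.2400 m


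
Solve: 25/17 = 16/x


Cross multiply: 25 × x = 17 × 16
25x = 272
x = 272 / 25
= 10.88

10.88


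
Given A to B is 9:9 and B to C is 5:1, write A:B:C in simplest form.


Match B: multiply A:B by 5 → 45:45
Multiply B:C by 9 → 45:9
Combined: 45:45:9
GCD = 9
= 5:5:1

5:5:1


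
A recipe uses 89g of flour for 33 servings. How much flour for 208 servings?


Direct proportion: y/x = constant
k = 89/33 ≈ 2.6970
y₂ = k × 208 = 89 × 208 / 33 = 18512/33
≈ 560.97

560.97


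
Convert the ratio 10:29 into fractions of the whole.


Total parts = 10 + 29 = 39
First part: 10/39 = 10/39
Second part: 29/39 = 29/39
= 10/39 and 29/39

10/39 and 29/39


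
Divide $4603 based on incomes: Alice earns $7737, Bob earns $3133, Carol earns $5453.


Total income = 7737 + 3133 + 5453 = $16323
Alice: $4603 × 7737/16323 = $2181.79
Bob: $4603 × 3133/16323 = $883.49
Carol: $4603 × 5453/16323 = $1537.72
= Alice: $2181.79, Bob: $883.49, Carol: $1537.72

Alice: $2181.79, Bob: $883.49, Carol: $1537.72


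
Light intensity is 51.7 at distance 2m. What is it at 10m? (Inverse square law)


I₁d₁² = I₂d₂²
I₂ = I₁ × (d₁/d₂)²
= 51.7 × (2/10)²
= 51.7 × 4/100
= 206.8/100
= 2.0680

2.0680


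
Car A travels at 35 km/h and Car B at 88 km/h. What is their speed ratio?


Ratio = 35:88
GCD = 1
Simplified = 35:88
Time ratio (same distance) = 88:35
Speed ratio = 35:88

35:88


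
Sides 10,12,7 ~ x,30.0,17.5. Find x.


Scale factor = 30.0/12 = 2.5
Missing side = 10 × 2.5
= 25.0

25.0


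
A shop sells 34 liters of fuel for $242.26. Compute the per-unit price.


Unit rate = total / quantity
= 242.26 / 34
= $7.13 per unit

$7.13 per unit


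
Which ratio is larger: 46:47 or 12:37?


46/47 = 0.9787
12/37 = 0.3243
0.9787 > 0.3243, so 46:47 is greater
= 46:47

46:47


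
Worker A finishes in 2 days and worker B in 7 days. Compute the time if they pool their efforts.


Rate of A = 1/2 per day
Rate of B = 1/7 per day
Combined rate = 1/2 + 1/7 = 9/14 ≈ 0.6429 per day
Days = 1 / combined rate = 14/9
≈ 1.56 days

1.56 days


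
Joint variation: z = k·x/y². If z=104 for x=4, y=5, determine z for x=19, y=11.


z = k·x/y²
Solve for k using the known point: k = z·y²/x = 104×25/4 = 2600/4 = 650.0000
Now evaluate at x=19, y=11:
z = k × 19 / 121 = (2600 × 19) / (4 × 121) = 49400/484
≈ 102.0661

102.0661


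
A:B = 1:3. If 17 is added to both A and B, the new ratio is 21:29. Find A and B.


Let A = 1k, B = 3k.
(1k + 17) / (3k + 17) = 21/29
Cross-multiply: 29(1k + 17) = 21(3k + 17)
29k + 493 = 63k + 357
29k - 63k = 357 - 493
-34k = -136
k = -136/-34 = 4
A = 1×4 = 4, B = 3×4 = 12
= A = 4, B = 12

A = 4, B = 12


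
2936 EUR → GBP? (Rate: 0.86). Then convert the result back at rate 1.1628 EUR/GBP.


Amount × rate = 2936 × 0.86 = 2524.96 GBP
Round-trip: 2524.96 × 1.1628 = 2936.02 EUR
= 2524.96 GBP, then 2936.02 EUR

2524.96 GBP, then 2936.02 EUR


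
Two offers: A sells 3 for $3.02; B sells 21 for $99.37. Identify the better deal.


Deal A: $3.02/3 = $1.0067/unit
Deal B: $99.37/21 = $4.7319/unit
A is cheaper per unit
= Deal A

Deal A


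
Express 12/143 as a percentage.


Percentage = (part / whole) × 100
= (12 / 143) × 100
≈ 8.39%

8.39%


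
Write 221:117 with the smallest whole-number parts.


GCD(221, 117) = 13
221/13 : 117/13
= 17:9

17:9


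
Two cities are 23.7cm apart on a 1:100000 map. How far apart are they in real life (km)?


Real distance = map distance × scale
= 23.7cm × 100000
= 2370000 cm = 23700.0 m
= 23.700 km

23.700 km


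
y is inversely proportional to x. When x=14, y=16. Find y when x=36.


Inverse proportion: x × y = constant
k = 14 × 16 = 224
y₂ = k / 36 = 224 / 36
= 6.22

6.22


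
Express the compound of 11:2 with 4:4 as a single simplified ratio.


Compound ratio = (11×4) : (2×4)
= 44:8
GCD = 4
= 11:2

11:2


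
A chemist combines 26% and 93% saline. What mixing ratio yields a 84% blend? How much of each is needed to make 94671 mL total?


Let x parts of 26% mix with y parts of 93%.
26x + 93y = 84(x + y)
26x + 93y = 84x + 84y
x(26 - 84) = y(84 - 93)
x/y = (93 - 84)/(84 - 26) = 9/58
Simplify: 9:58
Total parts = 67; one part = 94671/67 = 1413.00 mL
26% solution: 9×1413.00 = 12717.00 mL
93% solution: 58×1413.00 = 81954.00 mL
= ratio 9:58; 12717.00 mL and 81954.00 mL

ratio 9:58; 12717.00 mL and 81954.00 mL


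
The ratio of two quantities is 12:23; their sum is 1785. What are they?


Let A = 12k, B = 23k.
12k + 23k = 1785
35k = 1785 → k = 1785/35 = 51
A = 12×51 = 612, B = 23×51 = 1173
= A = 612, B = 1173

A = 612, B = 1173


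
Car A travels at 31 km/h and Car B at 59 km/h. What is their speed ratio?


Ratio = 31:59
GCD = 1
Simplified = 31:59
Time ratio (same distance) = 59:31
Speed ratio = 31:59

31:59


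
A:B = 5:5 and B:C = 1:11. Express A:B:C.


Match B: multiply A:B by 1 → 5:5
Multiply B:C by 5 → 5:55
Combined: 5:5:55
GCD = 5
= 1:1:11

1:1:11


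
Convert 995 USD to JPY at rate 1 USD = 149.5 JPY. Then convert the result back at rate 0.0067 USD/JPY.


Amount × rate = 995 × 149.5 = 148752.50 JPY
Round-trip: 148752.50 × 0.0067 = 996.64 USD
= 148752.50 JPY, then 996.64 USD

148752.50 JPY, then 996.64 USD


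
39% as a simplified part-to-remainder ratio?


39% means 39 parts out of 100; remainder = 61
Part : remainder = 39:61
GCD = 1
= 39:61

39:61


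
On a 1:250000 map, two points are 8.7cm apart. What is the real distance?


Real distance = map distance × scale
= 8.7cm × 250000
= 2175000 cm = 21750.0 m
= 21.750 km

21.750 km


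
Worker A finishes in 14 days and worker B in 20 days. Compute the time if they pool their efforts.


Rate of A = 1/14 per day
Rate of B = 1/20 per day
Combined rate = 1/14 + 1/20 = 34/280 ≈ 0.1214 per day
Days = 1 / combined rate = 280/34
≈ 8.24 days

8.24 days


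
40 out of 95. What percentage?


Percentage = (part / whole) × 100
= (40 / 95) × 100
≈ 42.11%

42.11%


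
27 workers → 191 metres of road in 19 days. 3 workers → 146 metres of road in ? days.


Days ∝ work / workers, so d₂ = d₁ × (m₁/m₂) × (w₂/w₁)
Workers factor (inverse): 27/3 = 9.0000
Work factor (direct): 146/191 ≈ 0.7644
d₂ = 19 × 27/3 × 146/191 = (19 × 27 × 146) / (3 × 191) = 74898/573
≈ 130.71 days

130.71 days


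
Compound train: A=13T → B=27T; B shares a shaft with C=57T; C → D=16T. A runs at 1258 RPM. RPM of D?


Stage 1: RPM_B = RPM_A × t_A/t_B = 1258 × 13/27 = 16354/27 ≈ 605.70
B and C share a shaft → RPM_C = RPM_B
Stage 2: RPM_D = RPM_C × t_C/t_D = RPM_A × (t_A×t_C)/(t_B×t_D)
Overall ratio = (13×57)/(27×16) = 741/432
RPM_D = 1258 × 741/432 = 932178/432
≈ 2157.82 RPM

2157.82 RPM


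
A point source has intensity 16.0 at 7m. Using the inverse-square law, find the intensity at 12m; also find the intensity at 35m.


I₁d₁² = I₂d₂²
I at 12m = 16.0 × (7/12)² = 16.0 × 49/144 = 784/144 ≈ 5.4444
I at 35m = 16.0 × (7/35)² = 16.0 × 49/1225 = 784/1225 = 0.6400
= 5.4444 and 0.6400

5.4444 and 0.6400


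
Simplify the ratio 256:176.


GCD(256, 176) = 16
256/16 : 176/16
= 16:11

16:11


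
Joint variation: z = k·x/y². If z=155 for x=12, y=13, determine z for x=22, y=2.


z = k·x/y²
Solve for k using the known point: k = z·y²/x = 155×169/12 = 26195/12 ≈ 2182.9167
Now evaluate at x=22, y=2:
z = k × 22 / 4 = (26195 × 22) / (12 × 4) = 576290/48
≈ 12006.0417

12006.0417


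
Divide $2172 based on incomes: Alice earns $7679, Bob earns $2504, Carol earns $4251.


Total income = 7679 + 2504 + 4251 = $14434
Alice: $2172 × 7679/14434 = $1155.52
Bob: $2172 × 2504/14434 = $376.80
Carol: $2172 × 4251/14434 = $639.68
= Alice: $1155.52, Bob: $376.80, Carol: $639.68

Alice: $1155.52, Bob: $376.80, Carol: $639.68


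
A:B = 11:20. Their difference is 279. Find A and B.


Let A = 11k, B = 20k.
20k - 11k = 279
9k = 279 → k = 279/9 = 31
A = 11×31 = 341, B = 20×31 = 620
= A = 341, B = 620

A = 341, B = 620


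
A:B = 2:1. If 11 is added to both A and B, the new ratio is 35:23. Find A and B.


Let A = 2k, B = 1k.
(2k + 11) / (1k + 11) = 35/23
Cross-multiply: 23(2k + 11) = 35(1k + 11)
46k + 253 = 35k + 385
46k - 35k = 385 - 253
11k = 132
k = 132/11 = 12
A = 2×12 = 24, B = 1×12 = 12
= A = 24, B = 12

A = 24, B = 12


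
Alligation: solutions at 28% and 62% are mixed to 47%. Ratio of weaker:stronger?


Let x parts of 28% mix with y parts of 62%.
28x + 62y = 47(x + y)
28x + 62y = 47x + 47y
x(28 - 47) = y(47 - 62)
x/y = (62 - 47)/(47 - 28) = 15/19
Simplify: 15:19
= 15:19

15:19


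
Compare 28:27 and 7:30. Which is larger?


28/27 = 1.0370
7/30 = 0.2333
1.0370 > 0.2333, so 28:27 is greater
= 28:27

28:27


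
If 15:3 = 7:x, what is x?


Cross multiply: 15 × x = 3 × 7
15x = 21
x = 21 / 15
= 1.40

1.40


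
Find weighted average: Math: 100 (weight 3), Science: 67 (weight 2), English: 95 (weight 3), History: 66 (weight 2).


Numerator = 100×3 + 67×2 + 95×3 + 66×2
= 300 + 134 + 285 + 132
= 851
Total weight = 10
Weighted avg = 851/10
= 85.10

85.10


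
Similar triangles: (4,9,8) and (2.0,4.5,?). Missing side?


Scale factor = 2.0/4 = 0.5
Missing side = 8 × 0.5
= 4.0

4.0


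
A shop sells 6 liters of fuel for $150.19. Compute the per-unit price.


Unit rate = total / quantity
= 150.19 / 6
= $25.03 per unit

$25.03 per unit


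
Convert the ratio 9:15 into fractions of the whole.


Total parts = 9 + 15 = 24
First part: 9/24 = 3/8
Second part: 15/24 = 5/8
= 3/8 and 5/8

3/8 and 5/8


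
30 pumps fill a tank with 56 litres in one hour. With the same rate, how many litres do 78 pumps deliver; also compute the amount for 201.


Direct proportion: y/x = constant
k = 56/30 ≈ 1.8667
y at x=78: k × 78 = 56 × 78 / 30 = 4368/30 = 145.60
y at x=201: k × 201 = 56 × 201 / 30 = 11256/30 = 375.20
= 145.60 and 375.20

145.60 and 375.20


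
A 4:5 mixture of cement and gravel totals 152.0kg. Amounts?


Total parts = 4 + 5 = 9
cement: 152.0 × 4/9 = 67.6kg
gravel: 152.0 × 5/9 = 84.4kg
= 67.6kg and 84.4kg

67.6kg and 84.4kg


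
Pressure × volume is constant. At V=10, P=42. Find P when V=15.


Inverse proportion: x × y = constant
k = 10 × 42 = 420
y₂ = k / 15 = 420 / 15
= 28.00

28.00


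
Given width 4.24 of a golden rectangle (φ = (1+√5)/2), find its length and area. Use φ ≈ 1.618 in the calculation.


φ = (1 + √5) / 2 ≈ 1.618
Length = width × φ = 4.24 × 1.618 = 6.86032
≈ 6.86
Area = width × length = 4.24 × 6.86032 = 29.0877568 ≈ 29.09
= Length: 6.86, Area: 29.09

Length: 6.86, Area: 29.09


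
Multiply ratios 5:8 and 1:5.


Compound ratio = (5×1) : (8×5)
= 5:40
GCD = 5
= 1:8

1:8


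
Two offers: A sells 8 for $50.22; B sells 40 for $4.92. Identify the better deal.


Deal A: $50.22/8 = $6.2775/unit
Deal B: $4.92/40 = $0.1230/unit
B is cheaper per unit
= Deal B

Deal B


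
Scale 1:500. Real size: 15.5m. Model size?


Model size = real / scale
= 15.5 / 500
= 0.0310 m

0.0310 m


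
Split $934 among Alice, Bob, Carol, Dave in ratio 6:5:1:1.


Total parts = 6 + 5 + 1 + 1 = 13
Alice: 934 × 6/13 = 431.08
Bob: 934 × 5/13 = 359.23
Carol: 934 × 1/13 = 71.85
Dave: 934 × 1/13 = 71.85
= Alice: $431.08, Bob: $359.23, Carol: $71.85, Dave: $71.85

Alice: $431.08, Bob: $359.23, Carol: $71.85, Dave: $71.85


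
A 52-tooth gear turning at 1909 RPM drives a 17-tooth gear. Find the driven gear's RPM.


Gear ratio = 52:17 = 52:17
RPM_B = RPM_A × (teeth_A / teeth_B)
= 1909 × (52/17)
= 5839.3 RPM

5839.3 RPM


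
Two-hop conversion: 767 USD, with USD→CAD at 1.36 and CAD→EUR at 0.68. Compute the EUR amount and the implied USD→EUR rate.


Step 1: 767 USD × 1.36 = 1043.12 CAD
Step 2: 1043.12 CAD × 0.68 = 709.32 EUR
Implied rate USD→EUR = 1.36 × 0.68 = 0.9248
= 709.32 EUR; implied rate 0.9248 EUR/USD

709.32 EUR; implied rate 0.9248 EUR/USD


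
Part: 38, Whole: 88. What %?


Percentage = (part / whole) × 100
= (38 / 88) × 100
≈ 43.18%

43.18%


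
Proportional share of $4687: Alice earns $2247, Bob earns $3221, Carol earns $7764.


Total income = 2247 + 3221 + 7764 = $13232
Alice: $4687 × 2247/13232 = $795.93
Bob: $4687 × 3221/13232 = $1140.93
Carol: $4687 × 7764/13232 = $2750.14
= Alice: $795.93, Bob: $1140.93, Carol: $2750.14

Alice: $795.93, Bob: $1140.93, Carol: $2750.14


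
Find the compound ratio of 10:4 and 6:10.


Compound ratio = (10×6) : (4×10)
= 60:40
GCD = 20
= 3:2

3:2


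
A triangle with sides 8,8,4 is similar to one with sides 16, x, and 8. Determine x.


Scale factor = 16/8 = 2
Missing side = 8 × 2
= 16.0

16.0


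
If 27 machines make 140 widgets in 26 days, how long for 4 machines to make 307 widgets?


Days ∝ work / workers, so d₂ = d₁ × (m₁/m₂) × (w₂/w₁)
Workers factor (inverse): 27/4 = 6.7500
Work factor (direct): 307/140 ≈ 2.1929
d₂ = 26 × 27/4 × 307/140 = (26 × 27 × 307) / (4 × 140) = 215514/560
≈ 384.85 days

384.85 days


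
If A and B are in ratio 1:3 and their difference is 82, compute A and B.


Let A = 1k, B = 3k.
3k - 1k = 82
2k = 82 → k = 82/2 = 41
A = 1×41 = 41, B = 3×41 = 123
= A = 41, B = 123

A = 41, B = 123


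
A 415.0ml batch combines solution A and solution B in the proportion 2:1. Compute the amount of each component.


Total parts = 2 + 1 = 3
solution A: 415.0 × 2/3 = 276.7ml
solution B: 415.0 × 1/3 = 138.3ml
= 276.7ml and 138.3ml

276.7ml and 138.3ml


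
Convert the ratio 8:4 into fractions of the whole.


Total parts = 8 + 4 = 12
First part: 8/12 = 2/3
Second part: 4/12 = 1/3
= 2/3 and 1/3

2/3 and 1/3


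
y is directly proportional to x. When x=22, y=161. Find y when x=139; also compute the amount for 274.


Direct proportion: y/x = constant
k = 161/22 ≈ 7.3182
y at x=139: k × 139 = 161 × 139 / 22 = 22379/22 ≈ 1017.23
y at x=274: k × 274 = 161 × 274 / 22 = 44114/22 ≈ 2005.18
= 1017.23 and 2005.18

1017.23 and 2005.18


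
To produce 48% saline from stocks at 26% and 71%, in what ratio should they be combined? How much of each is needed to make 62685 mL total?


Let x parts of 26% mix with y parts of 71%.
26x + 71y = 48(x + y)
26x + 71y = 48x + 48y
x(26 - 48) = y(48 - 71)
x/y = (71 - 48)/(48 - 26) = 23/22
Simplify: 23:22
Total parts = 45; one part = 62685/45 = 1393.00 mL
26% solution: 23×1393.00 = 32039.00 mL
71% solution: 22×1393.00 = 30646.00 mL
= ratio 23:22; 32039.00 mL and 30646.00 mL

ratio 23:22; 32039.00 mL and 30646.00 mL


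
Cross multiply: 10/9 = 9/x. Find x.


Cross multiply: 10 × x = 9 × 9
10x = 81
x = 81 / 10
= 8.10

8.10


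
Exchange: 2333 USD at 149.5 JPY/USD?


Amount × rate = 2333 × 149.5
= 348783.50 JPY

348783.50 JPY


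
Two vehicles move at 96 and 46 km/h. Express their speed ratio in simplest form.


Ratio = 96:46
GCD = 2
Simplified = 48:23
Time ratio (same distance) = 23:48
Speed ratio = 48:23

48:23


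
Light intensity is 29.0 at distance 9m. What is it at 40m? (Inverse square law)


I₁d₁² = I₂d₂²
I₂ = I₁ × (d₁/d₂)²
= 29.0 × (9/40)²
= 29.0 × 81/1600
= 2349/1600
≈ 1.4681

1.4681


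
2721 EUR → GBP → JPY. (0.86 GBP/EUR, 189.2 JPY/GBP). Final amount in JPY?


Step 1: 2721 EUR × 0.86 = 2340.06 GBP
Step 2: 2340.06 GBP × 189.2 = 442739.35 JPY
Implied rate EUR→JPY = 0.86 × 189.2 = 162.7120
= 442739.35 JPY

442739.35 JPY


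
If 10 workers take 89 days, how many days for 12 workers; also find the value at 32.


Inverse proportion: x × y = constant
k = 10 × 89 = 890
At x=12: k/12 = 74.17
At x=32: k/32 = 27.81
= 74.17 and 27.81

74.17 and 27.81


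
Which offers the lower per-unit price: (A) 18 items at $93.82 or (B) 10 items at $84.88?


Deal A: $93.82/18 = $5.2122/unit
Deal B: $84.88/10 = $8.4880/unit
A is cheaper per unit
= Deal A

Deal A


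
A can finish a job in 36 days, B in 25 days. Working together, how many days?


Rate of A = 1/36 per day
Rate of B = 1/25 per day
Combined rate = 1/36 + 1/25 = 61/900 ≈ 0.0678 per day
Days = 1 / combined rate = 900/61
≈ 14.75 days

14.75 days


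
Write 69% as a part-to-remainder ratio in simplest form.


69% means 69 parts out of 100; remainder = 31
Part : remainder = 69:31
GCD = 1
= 69:31

69:31


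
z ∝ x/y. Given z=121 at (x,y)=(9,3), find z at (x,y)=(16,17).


z = k·x/y
Solve for k using the known point: k = z·y/x = 121×3/9 = 363/9 ≈ 40.3333
Now evaluate at x=16, y=17:
z = k × 16 / 17 = (363 × 16) / (9 × 17) = 5808/153
≈ 37.9608

37.9608


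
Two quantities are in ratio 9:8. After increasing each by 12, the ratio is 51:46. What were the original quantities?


Let A = 9k, B = 8k.
(9k + 12) / (8k + 12) = 51/46
Cross-multiply: 46(9k + 12) = 51(8k + 12)
414k + 552 = 408k + 612
414k - 408k = 612 - 552
6k = 60
k = 60/6 = 10
A = 9×10 = 90, B = 8×10 = 80
= A = 90, B = 80

A = 90, B = 80


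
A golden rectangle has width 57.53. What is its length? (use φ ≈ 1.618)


φ = (1 + √5) / 2 ≈ 1.618
Length = width × φ = 57.53 × 1.618 = 93.08354
≈ 93.08

93.08


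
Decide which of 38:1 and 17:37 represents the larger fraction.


38/1 = 38.0000
17/37 = 0.4595
38.0000 > 0.4595, so 38:1 is greater
= 38:1

38:1


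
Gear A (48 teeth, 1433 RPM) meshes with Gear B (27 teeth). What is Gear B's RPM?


Gear ratio = 48:27 = 16:9
RPM_B = RPM_A × (teeth_A / teeth_B)
= 1433 × (48/27)
= 2547.6 RPM

2547.6 RPM


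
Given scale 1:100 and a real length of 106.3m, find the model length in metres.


Model size = real / scale
= 106.3 / 100
= 1.0630 m

1.0630 m


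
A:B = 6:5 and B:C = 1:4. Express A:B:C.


Match B: multiply A:B by 1 → 6:5
Multiply B:C by 5 → 5:20
Combined: 6:5:20
GCD = 1
= 6:5:20

6:5:20


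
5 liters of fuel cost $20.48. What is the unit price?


Unit rate = total / quantity
= 20.48 / 5
= $4.10 per unit

$4.10 per unit


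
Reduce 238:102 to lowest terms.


GCD(238, 102) = 34
238/34 : 102/34
= 7:3

7:3


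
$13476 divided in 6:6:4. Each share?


Total parts = 6 + 6 + 4 = 16
Part 1: 13476 × 6/16 = 5053.50
Part 2: 13476 × 6/16 = 5053.50
Part 3: 13476 × 4/16 = 3369.00
= Part 1: $5053.50, Part 2: $5053.50, Part 3: $3369.00

Part 1: $5053.50, Part 2: $5053.50, Part 3: $3369.00


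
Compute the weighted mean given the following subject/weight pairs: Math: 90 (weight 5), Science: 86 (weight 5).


Numerator = 90×5 + 86×5
= 450 + 430
= 880
Total weight = 10
Weighted avg = 880/10
= 88.00

88.00


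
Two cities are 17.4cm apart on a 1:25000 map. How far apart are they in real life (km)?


Real distance = map distance × scale
= 17.4cm × 25000
= 435000 cm = 4350.0 m
= 4.350 km

4.350 km


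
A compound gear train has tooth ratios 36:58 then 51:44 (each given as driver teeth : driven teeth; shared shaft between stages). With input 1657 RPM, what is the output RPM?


Stage 1: RPM_B = RPM_A × t_A/t_B = 1657 × 36/58 = 59652/58 ≈ 1028.48
B and C share a shaft → RPM_C = RPM_B
Stage 2: RPM_D = RPM_C × t_C/t_D = RPM_A × (t_A×t_C)/(t_B×t_D)
Overall ratio = (36×51)/(58×44) = 1836/2552
RPM_D = 1657 × 1836/2552 = 3042252/2552
≈ 1192.11 RPM

1192.11 RPM


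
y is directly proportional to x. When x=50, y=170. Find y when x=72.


Direct proportion: y/x = constant
k = 170/50 = 3.4000
y₂ = k × 72 = 170 × 72 / 50 = 12240/50
= 244.80

244.80


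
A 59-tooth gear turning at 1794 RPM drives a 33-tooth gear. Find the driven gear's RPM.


Gear ratio = 59:33 = 59:33
RPM_B = RPM_A × (teeth_A / teeth_B)
= 1794 × (59/33)
= 3207.5 RPM

3207.5 RPM


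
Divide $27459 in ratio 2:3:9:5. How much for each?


Total parts = 2 + 3 + 9 + 5 = 19
Part 1: 27459 × 2/19 = 2890.42
Part 2: 27459 × 3/19 = 4335.63
Part 3: 27459 × 9/19 = 13006.89
Part 4: 27459 × 5/19 = 7226.05
= Part 1: $2890.42, Part 2: $4335.63, Part 3: $13006.89, Part 4: $7226.05

Part 1: $2890.42, Part 2: $4335.63, Part 3: $13006.89, Part 4: $7226.05


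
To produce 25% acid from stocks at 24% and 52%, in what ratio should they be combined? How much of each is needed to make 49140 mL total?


Let x parts of 24% mix with y parts of 52%.
24x + 52y = 25(x + y)
24x + 52y = 25x + 25y
x(24 - 25) = y(25 - 52)
x/y = (52 - 25)/(25 - 24) = 27/1
Simplify: 27:1
Total parts = 28; one part = 49140/28 = 1755.00 mL
24% solution: 27×1755.00 = 47385.00 mL
52% solution: 1×1755.00 = 1755.00 mL
= ratio 27:1; 47385.00 mL and 1755.00 mL

ratio 27:1; 47385.00 mL and 1755.00 mL


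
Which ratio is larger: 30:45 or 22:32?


30/45 = 0.6667
22/32 = 0.6875
0.6667 < 0.6875, so 30:45 is less
= 22:32

22:32


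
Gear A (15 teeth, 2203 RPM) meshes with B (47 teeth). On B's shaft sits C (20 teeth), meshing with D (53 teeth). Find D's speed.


Stage 1: RPM_B = RPM_A × t_A/t_B = 2203 × 15/47 = 33045/47 ≈ 703.09
B and C share a shaft → RPM_C = RPM_B
Stage 2: RPM_D = RPM_C × t_C/t_D = RPM_A × (t_A×t_C)/(t_B×t_D)
Overall ratio = (15×20)/(47×53) = 300/2491
RPM_D = 2203 × 300/2491 = 660900/2491
≈ 265.32 RPM

265.32 RPM


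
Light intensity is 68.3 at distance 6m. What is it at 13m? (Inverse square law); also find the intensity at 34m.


I₁d₁² = I₂d₂²
I at 13m = 68.3 × (6/13)² = 68.3 × 36/169 = 2458.8/169 ≈ 14.5491
I at 34m = 68.3 × (6/34)² = 68.3 × 36/1156 = 2458.8/1156 ≈ 2.1270
= 14.5491 and 2.1270

14.5491 and 2.1270


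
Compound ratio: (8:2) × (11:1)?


Compound ratio = (8×11) : (2×1)
= 88:2
GCD = 2
= 44:1

44:1


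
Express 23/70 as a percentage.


Percentage = (part / whole) × 100
= (23 / 70) × 100
≈ 32.86%

32.86%


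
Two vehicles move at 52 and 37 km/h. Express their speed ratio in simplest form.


Ratio = 52:37
GCD = 1
Simplified = 52:37
Time ratio (same distance) = 37:52
Speed ratio = 52:37

52:37


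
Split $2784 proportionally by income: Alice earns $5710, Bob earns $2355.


Total income = 5710 + 2355 = $8065
Alice: $2784 × 5710/8065 = $1971.07
Bob: $2784 × 2355/8065 = $812.93
= Alice: $1971.07, Bob: $812.93

Alice: $1971.07, Bob: $812.93


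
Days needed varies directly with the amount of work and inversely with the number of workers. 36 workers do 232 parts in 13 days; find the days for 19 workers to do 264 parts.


Days ∝ work / workers, so d₂ = d₁ × (m₁/m₂) × (w₂/w₁)
Workers factor (inverse): 36/19 ≈ 1.8947
Work factor (direct): 264/232 ≈ 1.1379
d₂ = 13 × 36/19 × 264/232 = (13 × 36 × 264) / (19 × 232) = 123552/4408
≈ 28.03 days

28.03 days


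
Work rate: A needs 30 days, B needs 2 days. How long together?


Rate of A = 1/30 per day
Rate of B = 1/2 per day
Combined rate = 1/30 + 1/2 = 32/60 ≈ 0.5333 per day
Days = 1 / combined rate = 60/32
≈ 1.88 days

1.88 days


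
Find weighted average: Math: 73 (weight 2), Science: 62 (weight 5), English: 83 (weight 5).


Numerator = 73×2 + 62×5 + 83×5
= 146 + 310 + 415
= 871
Total weight = 12
Weighted avg = 871/12
= 72.58

72.58


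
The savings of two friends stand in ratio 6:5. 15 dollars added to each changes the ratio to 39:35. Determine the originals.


Let A = 6k, B = 5k.
(6k + 15) / (5k + 15) = 39/35
Cross-multiply: 35(6k + 15) = 39(5k + 15)
210k + 525 = 195k + 585
210k - 195k = 585 - 525
15k = 60
k = 60/15 = 4
A = 6×4 = 24, B = 5×4 = 20
= A = 24, B = 20

A = 24, B = 20


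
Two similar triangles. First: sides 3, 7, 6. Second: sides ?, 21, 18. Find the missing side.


Scale factor = 21/7 = 3
Missing side = 3 × 3
= 9.0

9.0


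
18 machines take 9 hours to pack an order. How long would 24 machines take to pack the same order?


Inverse proportion: x × y = constant
k = 18 × 9 = 162
y₂ = k / 24 = 162 / 24
= 6.75

6.75


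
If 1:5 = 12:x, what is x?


Cross multiply: 1 × x = 5 × 12
1x = 60
x = 60 / 1
= 60.00

60.00


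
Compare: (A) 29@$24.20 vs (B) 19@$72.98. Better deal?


Deal A: $24.20/29 = $0.8345/unit
Deal B: $72.98/19 = $3.8411/unit
A is cheaper per unit
= Deal A

Deal A


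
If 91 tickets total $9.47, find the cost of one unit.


Unit rate = total / quantity
= 9.47 / 91
= $0.10 per unit

$0.10 per unit


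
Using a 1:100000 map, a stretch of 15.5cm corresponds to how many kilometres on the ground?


Real distance = map distance × scale
= 15.5cm × 100000
= 1550000 cm = 15500.0 m
= 15.500 km

15.500 km


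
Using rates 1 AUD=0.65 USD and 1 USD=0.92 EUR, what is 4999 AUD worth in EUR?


Step 1: 4999 AUD × 0.65 = 3249.35 USD
Step 2: 3249.35 USD × 0.92 = 2989.40 EUR
Implied rate AUD→EUR = 0.65 × 0.92 = 0.5980
= 2989.40 EUR

2989.40 EUR


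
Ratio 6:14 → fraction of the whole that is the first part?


Total parts = 6 + 14 = 20
First part: 6/20 = 3/10
= 3/10

3/10


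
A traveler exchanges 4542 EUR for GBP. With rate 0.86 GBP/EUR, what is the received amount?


Amount × rate = 4542 × 0.86
= 3906.12 GBP

3906.12 GBP


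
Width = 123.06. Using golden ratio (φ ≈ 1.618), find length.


φ = (1 + √5) / 2 ≈ 1.618
Length = width × φ = 123.06 × 1.618 = 199.11108
≈ 199.11

199.11


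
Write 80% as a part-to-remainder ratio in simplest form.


80% means 80 parts out of 100; remainder = 20
Part : remainder = 80:20
GCD = 20
= 4:1

4:1


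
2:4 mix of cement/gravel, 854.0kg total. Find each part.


Total parts = 2 + 4 = 6
cement: 854.0 × 2/6 = 284.7kg
gravel: 854.0 × 4/6 = 569.3kg
= 284.7kg and 569.3kg

284.7kg and 569.3kg


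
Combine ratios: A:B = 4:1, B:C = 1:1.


Match B: multiply A:B by 1 → 4:1
Multiply B:C by 1 → 1:1
Combined: 4:1:1
GCD = 1
= 4:1:1

4:1:1


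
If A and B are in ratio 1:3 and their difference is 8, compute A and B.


Let A = 1k, B = 3k.
3k - 1k = 8
2k = 8 → k = 8/2 = 4
A = 1×4 = 4, B = 3×4 = 12
= A = 4, B = 12

A = 4, B = 12


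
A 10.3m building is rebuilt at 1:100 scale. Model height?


Model size = real / scale
= 10.3 / 100
= 0.1030 m

0.1030 m


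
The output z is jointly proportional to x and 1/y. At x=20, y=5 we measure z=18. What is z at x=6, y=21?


z = k·x/y
Solve for k using the known point: k = z·y/x = 18×5/20 = 90/20 = 4.5000
Now evaluate at x=6, y=21:
z = k × 6 / 21 = (90 × 6) / (20 × 21) = 540/420
≈ 1.2857

1.2857


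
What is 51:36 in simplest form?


GCD(51, 36) = 3
51/3 : 36/3
= 17:12

17:12


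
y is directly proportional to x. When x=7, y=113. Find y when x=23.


Direct proportion: y/x = constant
k = 113/7 ≈ 16.1429
y₂ = k × 23 = 113 × 23 / 7 = 2599/7
≈ 371.29

371.29


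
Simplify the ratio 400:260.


GCD(400, 260) = 20
400/20 : 260/20
= 20:13

20:13


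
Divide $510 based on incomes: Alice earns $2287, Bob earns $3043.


Total income = 2287 + 3043 = $5330
Alice: $510 × 2287/5330 = $218.83
Bob: $510 × 3043/5330 = $291.17
= Alice: $218.83, Bob: $291.17

Alice: $218.83, Bob: $291.17


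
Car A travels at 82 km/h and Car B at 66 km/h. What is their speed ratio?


Ratio = 82:66
GCD = 2
Simplified = 41:33
Time ratio (same distance) = 33:41
Speed ratio = 41:33

41:33


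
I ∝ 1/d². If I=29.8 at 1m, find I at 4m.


I₁d₁² = I₂d₂²
I₂ = I₁ × (d₁/d₂)²
= 29.8 × (1/4)²
= 29.8 × 1/16
= 29.8/16
= 1.8625

1.8625


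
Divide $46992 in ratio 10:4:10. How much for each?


Total parts = 10 + 4 + 10 = 24
Part 1: 46992 × 10/24 = 19580.00
Part 2: 46992 × 4/24 = 7832.00
Part 3: 46992 × 10/24 = 19580.00
= Part 1: $19580.00, Part 2: $7832.00, Part 3: $19580.00

Part 1: $19580.00, Part 2: $7832.00, Part 3: $19580.00


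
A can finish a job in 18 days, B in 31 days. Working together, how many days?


Rate of A = 1/18 per day
Rate of B = 1/31 per day
Combined rate = 1/18 + 1/31 = 49/558 ≈ 0.0878 per day
Days = 1 / combined rate = 558/49
≈ 11.39 days

11.39 days


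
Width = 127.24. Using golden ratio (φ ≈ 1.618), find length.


φ = (1 + √5) / 2 ≈ 1.618
Length = width × φ = 127.24 × 1.618 = 205.87432
≈ 205.87

205.87


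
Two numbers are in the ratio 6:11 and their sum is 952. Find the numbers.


Let A = 6k, B = 11k.
6k + 11k = 952
17k = 952 → k = 952/17 = 56
A = 6×56 = 336, B = 11×56 = 616
= A = 336, B = 616

A = 336, B = 616


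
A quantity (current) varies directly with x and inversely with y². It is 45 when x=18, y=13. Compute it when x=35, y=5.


z = k·x/y²
Solve for k using the known point: k = z·y²/x = 45×169/18 = 7605/18 = 422.5000
Now evaluate at x=35, y=5:
z = k × 35 / 25 = (7605 × 35) / (18 × 25) = 266175/450
= 591.5000

591.5000
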